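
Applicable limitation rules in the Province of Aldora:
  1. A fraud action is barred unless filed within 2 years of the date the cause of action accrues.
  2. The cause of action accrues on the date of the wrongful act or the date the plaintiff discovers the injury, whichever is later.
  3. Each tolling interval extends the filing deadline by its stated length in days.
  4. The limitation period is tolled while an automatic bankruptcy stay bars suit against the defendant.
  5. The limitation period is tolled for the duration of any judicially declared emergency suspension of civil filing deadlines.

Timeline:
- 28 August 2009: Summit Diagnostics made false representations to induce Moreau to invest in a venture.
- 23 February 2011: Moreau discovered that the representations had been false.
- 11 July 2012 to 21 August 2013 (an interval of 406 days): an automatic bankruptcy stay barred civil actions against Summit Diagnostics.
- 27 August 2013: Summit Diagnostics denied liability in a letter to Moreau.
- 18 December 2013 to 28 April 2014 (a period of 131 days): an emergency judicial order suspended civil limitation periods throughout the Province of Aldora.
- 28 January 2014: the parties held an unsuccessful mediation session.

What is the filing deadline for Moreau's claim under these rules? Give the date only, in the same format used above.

Because discovery on 23 February 2011 post-dates the 28 August 2009 act, accrual under the later-of rule falls on 23 February 2011.
The untolled deadline — 2 years after 23 February 2011 — is 23 February 2013.
Because the automatic bankruptcy stay ran from 11 July 2012 to 21 August 2013, the deadline is extended by 406 days to 5 April 2014.
Because the emergency suspension of filing deadlines ran from 18 December 2013 to 28 April 2014, the deadline is extended by 131 days to 14 August 2014.
Nothing else in the chronology tolls or restarts the period.

14 August 2014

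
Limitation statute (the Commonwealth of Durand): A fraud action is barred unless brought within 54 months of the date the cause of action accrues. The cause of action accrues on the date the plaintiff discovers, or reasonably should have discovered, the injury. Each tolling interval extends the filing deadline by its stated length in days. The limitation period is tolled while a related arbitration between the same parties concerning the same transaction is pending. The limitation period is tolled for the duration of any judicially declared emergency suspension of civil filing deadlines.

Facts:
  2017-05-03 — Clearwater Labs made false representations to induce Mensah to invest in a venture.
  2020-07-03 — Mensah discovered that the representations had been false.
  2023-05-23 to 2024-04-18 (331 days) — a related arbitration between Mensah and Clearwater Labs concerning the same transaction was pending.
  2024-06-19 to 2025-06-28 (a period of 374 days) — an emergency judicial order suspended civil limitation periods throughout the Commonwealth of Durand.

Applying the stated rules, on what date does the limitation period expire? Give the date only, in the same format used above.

Accrual is tied to discovery, so the period began on 2020-07-03 rather than on 2017-05-03 when the act occurred.
54 months from 2020-07-03 is 2025-01-03.
The pending related arbitration from 2023-05-23 to 2024-04-18 tolled the period for 331 days, extending the deadline to 2025-11-30.
Because the emergency suspension of filing deadlines ran from 2024-06-19 to 2025-06-28, the deadline is extended by 374 days to 2026-12-09.

2026-12-09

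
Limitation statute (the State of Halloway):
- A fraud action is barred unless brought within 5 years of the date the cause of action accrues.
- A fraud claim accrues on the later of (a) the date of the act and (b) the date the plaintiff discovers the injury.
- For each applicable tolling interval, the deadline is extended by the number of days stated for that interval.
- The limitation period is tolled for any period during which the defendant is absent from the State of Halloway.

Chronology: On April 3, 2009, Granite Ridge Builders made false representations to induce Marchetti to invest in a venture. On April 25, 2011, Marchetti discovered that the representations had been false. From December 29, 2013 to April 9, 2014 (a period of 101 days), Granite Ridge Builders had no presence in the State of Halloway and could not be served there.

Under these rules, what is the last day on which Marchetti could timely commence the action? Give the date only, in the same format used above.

Taking the later of the act (April 3, 2009) and discovery (April 25, 2011), the claim accrued on April 25, 2011.
Adding the 5 years base period to April 25, 2011 gives a deadline of April 25, 2016, before any tolling.
The period was tolled for 101 days by the defendant's absence from the jurisdiction (December 29, 2013 to April 9, 2014), pushing the deadline to August 4, 2016.

August 4, 2016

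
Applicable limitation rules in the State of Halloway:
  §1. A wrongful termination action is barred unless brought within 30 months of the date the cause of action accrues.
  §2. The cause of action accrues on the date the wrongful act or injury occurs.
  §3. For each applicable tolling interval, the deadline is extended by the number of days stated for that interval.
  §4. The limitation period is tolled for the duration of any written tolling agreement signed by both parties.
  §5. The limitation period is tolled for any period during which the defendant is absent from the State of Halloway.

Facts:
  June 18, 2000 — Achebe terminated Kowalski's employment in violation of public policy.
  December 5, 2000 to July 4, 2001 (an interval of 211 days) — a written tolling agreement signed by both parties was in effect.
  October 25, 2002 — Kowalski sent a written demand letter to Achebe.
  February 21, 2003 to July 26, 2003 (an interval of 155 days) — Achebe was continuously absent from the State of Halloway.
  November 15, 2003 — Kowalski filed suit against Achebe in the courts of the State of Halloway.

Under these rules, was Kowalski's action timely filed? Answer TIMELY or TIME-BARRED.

TIMELY

The limitation period began to run on June 18, 2000.
30 months from June 18, 2000 is December 18, 2002.
The written tolling agreement from December 5, 2000 to July 4, 2001 tolled the period for 211 days, extending the deadline to July 17, 2003.
The defendant's absence from the jurisdiction from February 21, 2003 to July 26, 2003 tolled the period for 155 days, extending the deadline to December 19, 2003.
None of the other events listed affects the running of the period under the stated rules.
Filing on November 15, 2003 beat the December 19, 2003 deadline — the action is timely.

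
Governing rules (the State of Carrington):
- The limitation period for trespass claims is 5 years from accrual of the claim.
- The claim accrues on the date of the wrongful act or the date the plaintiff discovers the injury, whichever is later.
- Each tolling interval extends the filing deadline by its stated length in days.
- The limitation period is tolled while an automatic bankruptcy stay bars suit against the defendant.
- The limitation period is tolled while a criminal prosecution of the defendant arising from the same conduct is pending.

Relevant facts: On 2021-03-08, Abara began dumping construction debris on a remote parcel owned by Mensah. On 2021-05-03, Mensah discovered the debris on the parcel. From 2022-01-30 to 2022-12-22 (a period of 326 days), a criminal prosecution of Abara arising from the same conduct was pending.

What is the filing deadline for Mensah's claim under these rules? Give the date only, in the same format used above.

The claim accrued on 2021-05-03 — the later of the 2021-03-08 act and the 2021-05-03 discovery.
Adding the 5 years base period to 2021-05-03 gives a deadline of 2026-05-03, before any tolling.
The pending criminal prosecution from 2022-01-30 to 2022-12-22 tolled the period for 326 days, extending the deadline to 2027-03-25.

2027-03-25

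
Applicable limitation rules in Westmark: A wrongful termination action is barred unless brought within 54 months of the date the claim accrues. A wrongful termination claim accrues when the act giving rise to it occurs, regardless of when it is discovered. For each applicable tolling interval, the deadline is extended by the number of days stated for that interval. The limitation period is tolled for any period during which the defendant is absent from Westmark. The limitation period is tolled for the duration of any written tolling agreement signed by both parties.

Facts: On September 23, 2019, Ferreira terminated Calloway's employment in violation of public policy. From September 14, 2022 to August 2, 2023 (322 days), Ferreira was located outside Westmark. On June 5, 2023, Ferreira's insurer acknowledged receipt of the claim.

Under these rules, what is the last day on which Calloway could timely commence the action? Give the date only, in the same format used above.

February 8, 2025

The claim accrued on September 23, 2019, when the wrongful act occurred.
The untolled deadline — 54 months after September 23, 2019 — is March 23, 2024.
The period was tolled for 322 days by the defendant's absence from the jurisdiction (September 14, 2022 to August 2, 2023), pushing the deadline to February 8, 2025.
Nothing else in the chronology tolls or restarts the period.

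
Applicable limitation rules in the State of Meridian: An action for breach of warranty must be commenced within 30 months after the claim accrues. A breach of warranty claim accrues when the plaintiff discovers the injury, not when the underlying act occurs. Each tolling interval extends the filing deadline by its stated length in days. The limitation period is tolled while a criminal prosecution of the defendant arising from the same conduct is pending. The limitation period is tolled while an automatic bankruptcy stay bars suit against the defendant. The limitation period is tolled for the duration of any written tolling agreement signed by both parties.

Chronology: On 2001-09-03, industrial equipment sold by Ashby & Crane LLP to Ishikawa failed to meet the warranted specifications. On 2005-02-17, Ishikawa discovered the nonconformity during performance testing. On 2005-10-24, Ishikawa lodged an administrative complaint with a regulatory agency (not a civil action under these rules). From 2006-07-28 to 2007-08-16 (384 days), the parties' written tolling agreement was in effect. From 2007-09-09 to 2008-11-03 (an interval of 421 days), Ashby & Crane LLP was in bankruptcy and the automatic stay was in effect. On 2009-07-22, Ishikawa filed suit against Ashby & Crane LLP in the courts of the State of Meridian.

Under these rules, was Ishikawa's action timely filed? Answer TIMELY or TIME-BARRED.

Accrual is tied to discovery, so the period began on 2005-02-17 rather than on 2001-09-03 when the act occurred.
The untolled deadline — 30 months after 2005-02-17 — is 2007-08-17.
Because the written tolling agreement ran from 2006-07-28 to 2007-08-16, the deadline is extended by 384 days to 2008-09-04.
The period was tolled for 421 days by the automatic bankruptcy stay (2007-09-09 to 2008-11-03), pushing the deadline to 2009-10-30.
Nothing else in the chronology tolls or restarts the period.
Ishikawa filed on 2009-07-22, before the 2009-10-30 deadline, so the action is timely.

TIMELY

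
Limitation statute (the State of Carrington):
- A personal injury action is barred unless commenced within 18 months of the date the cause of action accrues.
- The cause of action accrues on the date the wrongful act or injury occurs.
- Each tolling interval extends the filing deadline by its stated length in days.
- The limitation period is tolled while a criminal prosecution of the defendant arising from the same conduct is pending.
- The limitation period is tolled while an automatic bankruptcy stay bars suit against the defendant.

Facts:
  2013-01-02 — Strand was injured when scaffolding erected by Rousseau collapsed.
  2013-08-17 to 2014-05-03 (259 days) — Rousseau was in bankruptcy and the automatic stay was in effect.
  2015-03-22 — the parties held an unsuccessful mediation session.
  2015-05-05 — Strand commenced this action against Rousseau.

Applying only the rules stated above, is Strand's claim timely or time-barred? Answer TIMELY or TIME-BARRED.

TIME-BARRED

The claim accrued on 2013-01-02, when the wrongful act occurred.
The untolled deadline — 18 months after 2013-01-02 — is 2014-07-02.
Because the automatic bankruptcy stay ran from 2013-08-17 to 2014-05-03, the deadline is extended by 259 days to 2015-03-18.
The other events in the timeline have no effect on the limitation period under the stated rules.
Strand filed on 2015-05-05, after the 2015-03-18 deadline, so the action is time-barred.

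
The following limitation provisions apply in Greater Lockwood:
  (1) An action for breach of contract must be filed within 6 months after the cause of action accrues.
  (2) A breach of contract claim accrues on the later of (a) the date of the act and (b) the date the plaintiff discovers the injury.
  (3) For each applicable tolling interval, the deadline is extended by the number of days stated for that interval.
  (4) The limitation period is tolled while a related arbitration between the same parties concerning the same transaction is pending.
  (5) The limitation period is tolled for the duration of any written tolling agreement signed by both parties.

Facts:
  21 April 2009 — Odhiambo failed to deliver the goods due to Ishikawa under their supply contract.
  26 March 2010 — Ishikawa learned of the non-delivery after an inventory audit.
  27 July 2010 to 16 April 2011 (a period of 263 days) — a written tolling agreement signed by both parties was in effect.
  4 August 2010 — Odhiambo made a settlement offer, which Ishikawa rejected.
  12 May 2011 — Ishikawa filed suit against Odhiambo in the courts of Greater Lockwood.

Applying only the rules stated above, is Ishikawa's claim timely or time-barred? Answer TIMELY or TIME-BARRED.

Because discovery on 26 March 2010 post-dates the 21 April 2009 act, accrual under the later-of rule falls on 26 March 2010.
6 months from 26 March 2010 is 26 September 2010.
The period was tolled for 263 days by the written tolling agreement (27 July 2010 to 16 April 2011), pushing the deadline to 16 June 2011.
None of the other events listed affects the running of the period under the stated rules.
Ishikawa filed on 12 May 2011, before the 16 June 2011 deadline, so the action is timely.

TIMELY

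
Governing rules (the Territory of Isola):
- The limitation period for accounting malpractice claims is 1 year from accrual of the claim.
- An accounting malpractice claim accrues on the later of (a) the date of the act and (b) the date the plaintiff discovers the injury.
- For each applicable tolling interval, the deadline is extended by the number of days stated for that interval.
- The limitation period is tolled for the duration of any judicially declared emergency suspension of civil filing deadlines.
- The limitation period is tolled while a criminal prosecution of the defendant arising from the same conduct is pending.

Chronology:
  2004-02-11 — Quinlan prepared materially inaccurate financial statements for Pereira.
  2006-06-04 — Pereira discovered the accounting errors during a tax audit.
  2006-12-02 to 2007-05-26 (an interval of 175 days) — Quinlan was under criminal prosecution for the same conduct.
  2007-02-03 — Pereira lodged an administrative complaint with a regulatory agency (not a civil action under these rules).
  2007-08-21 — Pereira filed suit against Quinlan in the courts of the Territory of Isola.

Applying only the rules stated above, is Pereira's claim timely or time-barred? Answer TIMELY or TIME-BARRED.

Because discovery on 2006-06-04 post-dates the 2004-02-11 act, accrual under the later-of rule falls on 2006-06-04.
1 year from 2006-06-04 is 2007-06-04.
The pending criminal prosecution from 2006-12-02 to 2007-05-26 tolled the period for 175 days, extending the deadline to 2007-11-26.
The other events in the timeline have no effect on the limitation period under the stated rules.
The 2007-08-21 filing precedes the 2007-11-26 deadline; the claim is timely.

TIMELY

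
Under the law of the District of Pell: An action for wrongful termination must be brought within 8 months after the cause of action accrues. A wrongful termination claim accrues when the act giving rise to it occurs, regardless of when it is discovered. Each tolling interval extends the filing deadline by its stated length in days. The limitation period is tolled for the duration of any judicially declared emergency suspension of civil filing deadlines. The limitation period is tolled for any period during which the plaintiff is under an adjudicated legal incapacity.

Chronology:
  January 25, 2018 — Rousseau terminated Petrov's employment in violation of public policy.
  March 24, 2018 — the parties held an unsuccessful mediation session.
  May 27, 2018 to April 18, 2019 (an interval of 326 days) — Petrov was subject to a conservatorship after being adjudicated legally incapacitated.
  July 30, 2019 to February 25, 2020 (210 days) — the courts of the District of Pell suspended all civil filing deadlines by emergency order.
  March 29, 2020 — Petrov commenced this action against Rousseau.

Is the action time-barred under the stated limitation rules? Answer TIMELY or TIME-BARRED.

TIME-BARRED

The claim accrued on January 25, 2018, when the wrongful act occurred.
8 months from January 25, 2018 is September 25, 2018.
Because the plaintiff's legal incapacity ran from May 27, 2018 to April 18, 2019, the deadline is extended by 326 days to August 17, 2019.
The period was tolled for 210 days by the emergency suspension of filing deadlines (July 30, 2019 to February 25, 2020), pushing the deadline to March 14, 2020.
Nothing else in the chronology tolls or restarts the period.
Filing on March 29, 2020 missed the March 14, 2020 deadline — the action is time-barred.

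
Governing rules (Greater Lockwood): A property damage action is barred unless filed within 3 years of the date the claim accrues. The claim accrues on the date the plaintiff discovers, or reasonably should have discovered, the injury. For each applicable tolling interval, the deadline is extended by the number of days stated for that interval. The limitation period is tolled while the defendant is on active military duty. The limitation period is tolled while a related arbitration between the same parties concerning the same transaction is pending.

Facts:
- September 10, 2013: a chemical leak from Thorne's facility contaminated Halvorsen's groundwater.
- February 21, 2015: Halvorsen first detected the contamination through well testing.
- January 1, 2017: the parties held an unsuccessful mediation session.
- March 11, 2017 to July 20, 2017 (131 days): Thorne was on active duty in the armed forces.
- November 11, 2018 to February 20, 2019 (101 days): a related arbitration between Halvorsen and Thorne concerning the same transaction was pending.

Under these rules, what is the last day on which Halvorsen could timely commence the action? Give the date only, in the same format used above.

July 2, 2018

Accrual is tied to discovery, so the period began on February 21, 2015 rather than on September 10, 2013 when the act occurred.
Adding the 3 years base period to February 21, 2015 gives a deadline of February 21, 2018, before any tolling.
The defendant's active military service from March 11, 2017 to July 20, 2017 tolled the period for 131 days, extending the deadline to July 2, 2018.
The pending related arbitration from November 11, 2018 to February 20, 2019 began after the period had already run on July 2, 2018, so it has no tolling effect.
Nothing else in the chronology tolls or restarts the period.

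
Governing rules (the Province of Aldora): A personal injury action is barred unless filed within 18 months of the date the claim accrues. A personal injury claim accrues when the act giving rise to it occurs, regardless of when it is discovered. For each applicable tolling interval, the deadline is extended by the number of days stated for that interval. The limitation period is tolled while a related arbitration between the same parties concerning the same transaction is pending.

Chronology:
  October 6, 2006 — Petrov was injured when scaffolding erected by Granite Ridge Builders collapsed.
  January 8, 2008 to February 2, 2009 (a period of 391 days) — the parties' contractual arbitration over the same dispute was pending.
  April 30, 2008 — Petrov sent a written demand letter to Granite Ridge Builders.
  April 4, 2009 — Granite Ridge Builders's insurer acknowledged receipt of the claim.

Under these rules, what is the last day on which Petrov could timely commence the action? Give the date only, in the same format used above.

May 2, 2009

The limitation period began to run on October 6, 2006.
18 months from October 6, 2006 is April 6, 2008.
Because the pending related arbitration ran from January 8, 2008 to February 2, 2009, the deadline is extended by 391 days to May 2, 2009.
None of the other events listed affects the running of the period under the stated rules.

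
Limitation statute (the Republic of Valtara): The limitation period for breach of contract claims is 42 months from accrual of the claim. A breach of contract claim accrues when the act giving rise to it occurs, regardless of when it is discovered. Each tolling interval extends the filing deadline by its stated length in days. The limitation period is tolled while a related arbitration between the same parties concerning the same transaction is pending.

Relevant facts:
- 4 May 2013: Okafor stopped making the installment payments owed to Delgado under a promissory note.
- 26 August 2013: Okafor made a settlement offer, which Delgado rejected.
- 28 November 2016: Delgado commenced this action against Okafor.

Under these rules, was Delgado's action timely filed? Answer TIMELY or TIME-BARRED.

The claim accrued on 4 May 2013, the date of the act.
42 months from 4 May 2013 is 4 November 2016.
None of the other events listed affects the running of the period under the stated rules.
Delgado filed on 28 November 2016, after the 4 November 2016 deadline, so the action is time-barred.

TIME-BARRED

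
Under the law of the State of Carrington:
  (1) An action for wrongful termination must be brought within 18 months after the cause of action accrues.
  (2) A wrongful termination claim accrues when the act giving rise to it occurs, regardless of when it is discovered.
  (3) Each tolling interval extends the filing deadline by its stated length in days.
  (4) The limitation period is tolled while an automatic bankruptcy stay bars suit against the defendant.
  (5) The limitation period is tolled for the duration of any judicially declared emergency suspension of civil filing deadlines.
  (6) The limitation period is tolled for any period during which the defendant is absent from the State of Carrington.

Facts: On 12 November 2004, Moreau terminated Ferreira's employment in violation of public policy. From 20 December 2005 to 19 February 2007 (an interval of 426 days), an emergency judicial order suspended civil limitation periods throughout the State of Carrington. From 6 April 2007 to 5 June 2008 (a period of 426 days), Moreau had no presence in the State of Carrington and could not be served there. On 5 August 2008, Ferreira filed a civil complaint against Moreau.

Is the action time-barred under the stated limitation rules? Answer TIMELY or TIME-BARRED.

TIMELY

The claim accrued on 12 November 2004, when the wrongful act occurred.
18 months from 12 November 2004 is 12 May 2006.
The period was tolled for 426 days by the emergency suspension of filing deadlines (20 December 2005 to 19 February 2007), pushing the deadline to 12 July 2007.
The period was tolled for 426 days by the defendant's absence from the jurisdiction (6 April 2007 to 5 June 2008), pushing the deadline to 10 September 2008.
Filing on 5 August 2008 beat the 10 September 2008 deadline — the action is timely.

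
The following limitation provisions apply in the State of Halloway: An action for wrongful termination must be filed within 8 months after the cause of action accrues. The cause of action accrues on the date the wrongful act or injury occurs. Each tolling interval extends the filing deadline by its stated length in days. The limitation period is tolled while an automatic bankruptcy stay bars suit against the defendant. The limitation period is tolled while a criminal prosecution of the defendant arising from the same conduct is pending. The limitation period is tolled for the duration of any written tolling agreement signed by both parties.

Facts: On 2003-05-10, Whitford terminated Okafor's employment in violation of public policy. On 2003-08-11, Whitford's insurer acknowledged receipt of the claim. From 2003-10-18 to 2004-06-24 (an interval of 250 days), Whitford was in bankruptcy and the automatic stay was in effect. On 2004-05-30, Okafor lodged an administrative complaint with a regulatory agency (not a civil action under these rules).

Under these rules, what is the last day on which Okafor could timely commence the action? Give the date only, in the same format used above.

The claim accrued on 2003-05-10, when the wrongful act occurred.
8 months from 2003-05-10 is 2004-01-10.
The automatic bankruptcy stay from 2003-10-18 to 2004-06-24 tolled the period for 250 days, extending the deadline to 2004-09-16.
The other events in the timeline have no effect on the limitation period under the stated rules.

2004-09-16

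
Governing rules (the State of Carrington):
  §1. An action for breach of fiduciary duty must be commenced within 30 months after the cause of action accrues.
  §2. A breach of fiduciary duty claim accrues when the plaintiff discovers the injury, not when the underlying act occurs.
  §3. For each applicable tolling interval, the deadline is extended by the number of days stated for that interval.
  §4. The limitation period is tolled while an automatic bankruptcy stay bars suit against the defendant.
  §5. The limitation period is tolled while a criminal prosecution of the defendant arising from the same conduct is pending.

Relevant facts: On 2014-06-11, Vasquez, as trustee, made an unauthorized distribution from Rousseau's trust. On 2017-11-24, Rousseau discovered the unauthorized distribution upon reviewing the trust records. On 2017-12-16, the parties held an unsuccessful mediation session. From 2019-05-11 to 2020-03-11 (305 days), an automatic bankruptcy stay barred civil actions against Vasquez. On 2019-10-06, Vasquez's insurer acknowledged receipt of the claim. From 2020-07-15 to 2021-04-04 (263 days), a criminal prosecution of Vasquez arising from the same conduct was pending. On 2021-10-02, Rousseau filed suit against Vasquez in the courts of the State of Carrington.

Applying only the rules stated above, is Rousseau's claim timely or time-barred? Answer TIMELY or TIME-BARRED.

TIMELY

Under the discovery rule, the claim accrued on 2017-11-24, when Rousseau discovered the injury — not on the 2014-06-11 date of the underlying act.
30 months from 2017-11-24 is 2020-05-24.
The automatic bankruptcy stay from 2019-05-11 to 2020-03-11 tolled the period for 305 days, extending the deadline to 2021-03-25.
The period was tolled for 263 days by the pending criminal prosecution (2020-07-15 to 2021-04-04), pushing the deadline to 2021-12-13.
None of the other events listed affects the running of the period under the stated rules.
Filing on 2021-10-02 beat the 2021-12-13 deadline — the action is timely.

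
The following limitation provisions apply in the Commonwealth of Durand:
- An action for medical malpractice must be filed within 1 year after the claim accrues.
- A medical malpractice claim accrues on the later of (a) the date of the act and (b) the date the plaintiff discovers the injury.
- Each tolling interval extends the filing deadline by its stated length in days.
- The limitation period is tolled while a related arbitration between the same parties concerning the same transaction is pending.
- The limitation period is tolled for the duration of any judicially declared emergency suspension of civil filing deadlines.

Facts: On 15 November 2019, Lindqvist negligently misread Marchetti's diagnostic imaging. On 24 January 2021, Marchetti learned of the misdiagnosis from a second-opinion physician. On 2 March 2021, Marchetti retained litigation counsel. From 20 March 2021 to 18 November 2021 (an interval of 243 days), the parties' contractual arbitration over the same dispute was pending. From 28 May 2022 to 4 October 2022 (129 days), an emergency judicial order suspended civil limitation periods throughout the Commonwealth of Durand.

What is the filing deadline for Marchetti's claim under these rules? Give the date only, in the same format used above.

31 January 2023

Taking the later of the act (15 November 2019) and discovery (24 January 2021), the claim accrued on 24 January 2021.
Adding the 1 year base period to 24 January 2021 gives a deadline of 24 January 2022, before any tolling.
The period was tolled for 243 days by the pending related arbitration (20 March 2021 to 18 November 2021), pushing the deadline to 24 September 2022.
The period was tolled for 129 days by the emergency suspension of filing deadlines (28 May 2022 to 4 October 2022), pushing the deadline to 31 January 2023.
None of the other events listed affects the running of the period under the stated rules.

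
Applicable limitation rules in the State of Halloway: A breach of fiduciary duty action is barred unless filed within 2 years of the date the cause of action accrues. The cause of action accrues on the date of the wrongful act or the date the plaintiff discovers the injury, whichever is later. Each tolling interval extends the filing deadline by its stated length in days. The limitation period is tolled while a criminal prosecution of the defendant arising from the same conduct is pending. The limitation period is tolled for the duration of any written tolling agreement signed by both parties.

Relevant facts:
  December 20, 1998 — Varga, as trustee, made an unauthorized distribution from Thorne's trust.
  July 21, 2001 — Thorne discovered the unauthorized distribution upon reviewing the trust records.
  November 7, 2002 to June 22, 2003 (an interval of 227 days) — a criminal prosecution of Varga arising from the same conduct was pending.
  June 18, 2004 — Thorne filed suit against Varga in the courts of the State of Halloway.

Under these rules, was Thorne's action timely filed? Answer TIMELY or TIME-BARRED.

TIME-BARRED

The claim accrued on July 21, 2001 — the later of the December 20, 1998 act and the July 21, 2001 discovery.
2 years from July 21, 2001 is July 21, 2003.
The pending criminal prosecution from November 7, 2002 to June 22, 2003 tolled the period for 227 days, extending the deadline to March 4, 2004.
The June 18, 2004 filing falls after the March 4, 2004 deadline; the claim is time-barred.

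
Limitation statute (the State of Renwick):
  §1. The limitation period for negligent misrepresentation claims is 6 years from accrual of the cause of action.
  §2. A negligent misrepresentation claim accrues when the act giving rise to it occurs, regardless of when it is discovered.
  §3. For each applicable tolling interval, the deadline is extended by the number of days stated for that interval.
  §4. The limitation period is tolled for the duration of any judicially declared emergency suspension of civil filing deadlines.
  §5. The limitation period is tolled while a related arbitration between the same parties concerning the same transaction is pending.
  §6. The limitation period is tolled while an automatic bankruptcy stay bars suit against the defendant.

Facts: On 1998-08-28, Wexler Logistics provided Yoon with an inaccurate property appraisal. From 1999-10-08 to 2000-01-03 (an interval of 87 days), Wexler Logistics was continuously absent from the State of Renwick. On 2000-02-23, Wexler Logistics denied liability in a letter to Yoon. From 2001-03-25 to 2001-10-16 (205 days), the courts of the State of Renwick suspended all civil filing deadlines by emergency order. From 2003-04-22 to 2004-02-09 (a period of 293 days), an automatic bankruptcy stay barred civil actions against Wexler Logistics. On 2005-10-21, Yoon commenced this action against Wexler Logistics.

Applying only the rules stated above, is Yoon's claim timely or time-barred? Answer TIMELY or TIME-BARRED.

The cause of action accrued on 1998-08-28, the date of the act.
The untolled deadline — 6 years after 1998-08-28 — is 2004-08-28.
The period was tolled for 205 days by the emergency suspension of filing deadlines (2001-03-25 to 2001-10-16), pushing the deadline to 2005-03-21.
The automatic bankruptcy stay from 2003-04-22 to 2004-02-09 tolled the period for 293 days, extending the deadline to 2006-01-08.
The defendant's absence from the jurisdiction from 1999-10-08 to 2000-01-03 does not toll the period, because no stated rule makes the defendant's absence a tolling event.
None of the other events listed affects the running of the period under the stated rules.
Yoon filed on 2005-10-21, before the 2006-01-08 deadline, so the action is timely.

TIMELY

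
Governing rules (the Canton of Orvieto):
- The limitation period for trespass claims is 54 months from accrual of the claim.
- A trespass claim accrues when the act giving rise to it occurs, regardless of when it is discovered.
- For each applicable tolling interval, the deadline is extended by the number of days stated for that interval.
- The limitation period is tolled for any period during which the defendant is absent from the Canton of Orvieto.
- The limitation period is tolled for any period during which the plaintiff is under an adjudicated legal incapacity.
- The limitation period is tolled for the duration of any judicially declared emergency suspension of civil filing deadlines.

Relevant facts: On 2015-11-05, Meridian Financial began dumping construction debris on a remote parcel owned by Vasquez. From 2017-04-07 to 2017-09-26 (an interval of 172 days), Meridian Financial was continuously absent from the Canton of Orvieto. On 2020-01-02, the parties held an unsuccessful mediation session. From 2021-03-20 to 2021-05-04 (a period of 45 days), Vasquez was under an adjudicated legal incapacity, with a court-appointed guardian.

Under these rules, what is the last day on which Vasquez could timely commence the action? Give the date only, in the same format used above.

2020-10-24

The claim accrued on 2015-11-05, when the wrongful act occurred.
Adding the 54 months base period to 2015-11-05 gives a deadline of 2020-05-05, before any tolling.
The period was tolled for 172 days by the defendant's absence from the jurisdiction (2017-04-07 to 2017-09-26), pushing the deadline to 2020-10-24.
By the time the plaintiff's legal incapacity began on 2021-03-20, the limitation period had already expired on 2020-10-24; that interval cannot revive it.
The other events in the timeline have no effect on the limitation period under the stated rules.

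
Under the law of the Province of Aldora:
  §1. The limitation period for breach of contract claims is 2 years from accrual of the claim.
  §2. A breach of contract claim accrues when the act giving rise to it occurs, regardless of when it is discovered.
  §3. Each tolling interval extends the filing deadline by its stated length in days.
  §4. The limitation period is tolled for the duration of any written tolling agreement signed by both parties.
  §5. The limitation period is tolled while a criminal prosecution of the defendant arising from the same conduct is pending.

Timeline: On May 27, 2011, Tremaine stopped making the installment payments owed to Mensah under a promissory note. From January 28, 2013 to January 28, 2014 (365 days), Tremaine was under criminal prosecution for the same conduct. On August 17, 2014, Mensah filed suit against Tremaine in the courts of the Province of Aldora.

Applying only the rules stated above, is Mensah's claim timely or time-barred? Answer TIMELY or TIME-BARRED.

The limitation period began to run on May 27, 2011.
2 years from May 27, 2011 is May 27, 2013.
The pending criminal prosecution from January 28, 2013 to January 28, 2014 tolled the period for 365 days, extending the deadline to May 27, 2014.
Mensah filed on August 17, 2014, after the May 27, 2014 deadline, so the action is time-barred.

TIME-BARRED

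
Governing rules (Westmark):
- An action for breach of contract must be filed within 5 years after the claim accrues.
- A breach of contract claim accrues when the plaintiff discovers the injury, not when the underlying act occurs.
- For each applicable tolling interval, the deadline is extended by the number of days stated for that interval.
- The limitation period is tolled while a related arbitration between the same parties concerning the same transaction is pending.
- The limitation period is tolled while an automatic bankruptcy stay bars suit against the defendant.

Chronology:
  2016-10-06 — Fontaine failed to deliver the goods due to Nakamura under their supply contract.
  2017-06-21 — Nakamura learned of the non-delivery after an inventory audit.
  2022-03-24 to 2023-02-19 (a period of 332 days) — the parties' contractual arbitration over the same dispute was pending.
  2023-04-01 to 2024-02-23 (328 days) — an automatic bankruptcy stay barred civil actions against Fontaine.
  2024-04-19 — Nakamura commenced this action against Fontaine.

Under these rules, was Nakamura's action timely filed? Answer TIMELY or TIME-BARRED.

Accrual is tied to discovery, so the period began on 2017-06-21 rather than on 2016-10-06 when the act occurred.
The untolled deadline — 5 years after 2017-06-21 — is 2022-06-21.
Because the pending related arbitration ran from 2022-03-24 to 2023-02-19, the deadline is extended by 332 days to 2023-05-19.
The automatic bankruptcy stay from 2023-04-01 to 2024-02-23 tolled the period for 328 days, extending the deadline to 2024-04-11.
Nakamura filed on 2024-04-19, after the 2024-04-11 deadline, so the action is time-barred.

TIME-BARRED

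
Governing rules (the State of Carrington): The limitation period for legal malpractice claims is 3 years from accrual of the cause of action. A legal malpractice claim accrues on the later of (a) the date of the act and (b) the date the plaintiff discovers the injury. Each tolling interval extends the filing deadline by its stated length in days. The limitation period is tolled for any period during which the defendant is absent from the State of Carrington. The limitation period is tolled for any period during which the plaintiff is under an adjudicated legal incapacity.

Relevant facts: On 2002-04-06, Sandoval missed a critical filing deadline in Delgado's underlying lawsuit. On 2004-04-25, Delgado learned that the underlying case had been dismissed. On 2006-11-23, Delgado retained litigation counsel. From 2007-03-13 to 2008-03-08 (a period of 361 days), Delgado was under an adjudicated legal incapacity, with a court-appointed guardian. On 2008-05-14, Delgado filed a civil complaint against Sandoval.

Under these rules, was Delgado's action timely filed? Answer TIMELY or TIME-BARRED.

Because discovery on 2004-04-25 post-dates the 2002-04-06 act, accrual under the later-of rule falls on 2004-04-25.
Adding the 3 years base period to 2004-04-25 gives a deadline of 2007-04-25, before any tolling.
The period was tolled for 361 days by the plaintiff's legal incapacity (2007-03-13 to 2008-03-08), pushing the deadline to 2008-04-20.
The other events in the timeline have no effect on the limitation period under the stated rules.
Filing on 2008-05-14 missed the 2008-04-20 deadline — the action is time-barred.

TIME-BARRED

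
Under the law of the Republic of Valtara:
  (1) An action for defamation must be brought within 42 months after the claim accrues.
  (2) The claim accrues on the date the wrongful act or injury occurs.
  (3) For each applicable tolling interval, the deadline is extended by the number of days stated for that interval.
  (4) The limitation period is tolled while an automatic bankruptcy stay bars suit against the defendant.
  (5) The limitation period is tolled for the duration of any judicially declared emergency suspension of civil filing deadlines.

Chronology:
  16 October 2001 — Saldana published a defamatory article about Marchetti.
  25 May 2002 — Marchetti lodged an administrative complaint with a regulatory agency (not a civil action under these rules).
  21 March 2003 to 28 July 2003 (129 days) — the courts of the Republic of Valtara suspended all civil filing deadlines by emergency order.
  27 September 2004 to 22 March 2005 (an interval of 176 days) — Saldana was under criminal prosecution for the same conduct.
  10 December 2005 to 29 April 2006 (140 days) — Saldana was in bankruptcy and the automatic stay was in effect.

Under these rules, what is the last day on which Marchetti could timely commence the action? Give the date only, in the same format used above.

The limitation period began to run on 16 October 2001.
The untolled deadline — 42 months after 16 October 2001 — is 16 April 2005.
The emergency suspension of filing deadlines from 21 March 2003 to 28 July 2003 tolled the period for 129 days, extending the deadline to 23 August 2005.
The automatic bankruptcy stay from 10 December 2005 to 29 April 2006 began after the period had already run on 23 August 2005, so it has no tolling effect.
No stated provision tolls the period for a criminal prosecution, so the interval from 27 September 2004 to 22 March 2005 has no effect on the deadline.
None of the other events listed affects the running of the period under the stated rules.

23 August 2005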